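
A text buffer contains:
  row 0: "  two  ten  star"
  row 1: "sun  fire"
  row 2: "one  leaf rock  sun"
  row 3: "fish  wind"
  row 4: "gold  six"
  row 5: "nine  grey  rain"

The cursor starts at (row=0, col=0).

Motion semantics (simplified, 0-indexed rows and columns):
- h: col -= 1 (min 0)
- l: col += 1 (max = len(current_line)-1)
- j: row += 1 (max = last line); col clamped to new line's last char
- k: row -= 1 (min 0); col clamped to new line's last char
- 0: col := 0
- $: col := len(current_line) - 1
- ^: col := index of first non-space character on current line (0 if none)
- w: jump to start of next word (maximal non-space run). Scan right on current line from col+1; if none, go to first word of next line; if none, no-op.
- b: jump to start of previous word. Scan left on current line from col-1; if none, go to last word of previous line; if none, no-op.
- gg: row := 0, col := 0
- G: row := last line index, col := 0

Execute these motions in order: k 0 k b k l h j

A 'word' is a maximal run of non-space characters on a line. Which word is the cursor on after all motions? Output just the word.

After 1 (k): row=0 col=0 char='_'
After 2 (0): row=0 col=0 char='_'
After 3 (k): row=0 col=0 char='_'
After 4 (b): row=0 col=0 char='_'
After 5 (k): row=0 col=0 char='_'
After 6 (l): row=0 col=1 char='_'
After 7 (h): row=0 col=0 char='_'
After 8 (j): row=1 col=0 char='s'

Answer: sun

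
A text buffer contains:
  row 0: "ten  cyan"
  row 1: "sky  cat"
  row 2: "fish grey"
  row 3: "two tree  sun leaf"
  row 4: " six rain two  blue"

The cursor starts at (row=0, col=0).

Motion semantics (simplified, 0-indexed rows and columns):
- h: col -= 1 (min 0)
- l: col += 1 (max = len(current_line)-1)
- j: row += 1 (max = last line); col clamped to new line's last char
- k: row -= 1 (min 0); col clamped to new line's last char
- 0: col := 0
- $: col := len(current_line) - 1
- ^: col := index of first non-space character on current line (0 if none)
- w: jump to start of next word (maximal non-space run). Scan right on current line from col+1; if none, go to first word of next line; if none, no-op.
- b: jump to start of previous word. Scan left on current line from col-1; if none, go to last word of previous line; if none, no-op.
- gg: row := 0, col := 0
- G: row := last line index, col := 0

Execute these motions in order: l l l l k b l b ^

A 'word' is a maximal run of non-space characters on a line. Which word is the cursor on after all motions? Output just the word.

After 1 (l): row=0 col=1 char='e'
After 2 (l): row=0 col=2 char='n'
After 3 (l): row=0 col=3 char='_'
After 4 (l): row=0 col=4 char='_'
After 5 (k): row=0 col=4 char='_'
After 6 (b): row=0 col=0 char='t'
After 7 (l): row=0 col=1 char='e'
After 8 (b): row=0 col=0 char='t'
After 9 (^): row=0 col=0 char='t'

Answer: ten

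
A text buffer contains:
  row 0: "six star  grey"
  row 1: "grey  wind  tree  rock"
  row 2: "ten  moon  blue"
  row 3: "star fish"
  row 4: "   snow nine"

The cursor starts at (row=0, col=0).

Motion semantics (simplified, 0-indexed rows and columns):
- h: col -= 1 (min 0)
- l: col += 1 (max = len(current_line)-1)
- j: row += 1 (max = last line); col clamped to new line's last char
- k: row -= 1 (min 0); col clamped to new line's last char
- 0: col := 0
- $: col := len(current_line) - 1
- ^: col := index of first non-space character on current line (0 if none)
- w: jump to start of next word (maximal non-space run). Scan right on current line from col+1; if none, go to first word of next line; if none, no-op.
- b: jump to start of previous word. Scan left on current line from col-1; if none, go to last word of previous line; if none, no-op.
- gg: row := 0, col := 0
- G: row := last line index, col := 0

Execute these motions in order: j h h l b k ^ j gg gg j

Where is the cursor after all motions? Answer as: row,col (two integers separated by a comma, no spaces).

Answer: 1,0

Derivation:
After 1 (j): row=1 col=0 char='g'
After 2 (h): row=1 col=0 char='g'
After 3 (h): row=1 col=0 char='g'
After 4 (l): row=1 col=1 char='r'
After 5 (b): row=1 col=0 char='g'
After 6 (k): row=0 col=0 char='s'
After 7 (^): row=0 col=0 char='s'
After 8 (j): row=1 col=0 char='g'
After 9 (gg): row=0 col=0 char='s'
After 10 (gg): row=0 col=0 char='s'
After 11 (j): row=1 col=0 char='g'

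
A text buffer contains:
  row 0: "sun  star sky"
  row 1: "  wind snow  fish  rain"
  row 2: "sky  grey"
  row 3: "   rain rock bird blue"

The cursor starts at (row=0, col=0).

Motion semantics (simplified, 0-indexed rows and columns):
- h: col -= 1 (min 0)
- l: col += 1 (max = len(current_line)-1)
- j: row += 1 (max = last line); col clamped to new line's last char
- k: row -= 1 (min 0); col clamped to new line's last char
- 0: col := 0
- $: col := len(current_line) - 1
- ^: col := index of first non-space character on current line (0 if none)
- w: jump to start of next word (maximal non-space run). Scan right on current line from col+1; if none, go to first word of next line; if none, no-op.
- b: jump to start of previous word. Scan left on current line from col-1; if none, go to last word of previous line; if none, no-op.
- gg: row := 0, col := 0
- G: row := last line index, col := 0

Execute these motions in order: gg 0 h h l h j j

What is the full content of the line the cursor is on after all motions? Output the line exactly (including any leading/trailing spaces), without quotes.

Answer: sky  grey

Derivation:
After 1 (gg): row=0 col=0 char='s'
After 2 (0): row=0 col=0 char='s'
After 3 (h): row=0 col=0 char='s'
After 4 (h): row=0 col=0 char='s'
After 5 (l): row=0 col=1 char='u'
After 6 (h): row=0 col=0 char='s'
After 7 (j): row=1 col=0 char='_'
After 8 (j): row=2 col=0 char='s'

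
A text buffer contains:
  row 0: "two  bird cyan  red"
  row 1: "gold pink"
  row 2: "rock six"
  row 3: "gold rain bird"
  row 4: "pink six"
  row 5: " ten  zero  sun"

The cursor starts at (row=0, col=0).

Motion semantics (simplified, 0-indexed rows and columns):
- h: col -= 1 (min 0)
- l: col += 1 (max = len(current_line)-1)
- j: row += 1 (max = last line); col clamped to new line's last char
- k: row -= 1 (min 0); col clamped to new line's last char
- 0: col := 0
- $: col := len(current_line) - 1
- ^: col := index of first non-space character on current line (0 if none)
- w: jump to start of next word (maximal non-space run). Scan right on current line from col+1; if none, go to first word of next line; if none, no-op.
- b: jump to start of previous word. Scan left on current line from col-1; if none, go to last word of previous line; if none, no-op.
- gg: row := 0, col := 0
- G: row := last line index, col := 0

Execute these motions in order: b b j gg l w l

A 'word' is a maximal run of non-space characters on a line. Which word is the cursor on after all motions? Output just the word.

Answer: bird

Derivation:
After 1 (b): row=0 col=0 char='t'
After 2 (b): row=0 col=0 char='t'
After 3 (j): row=1 col=0 char='g'
After 4 (gg): row=0 col=0 char='t'
After 5 (l): row=0 col=1 char='w'
After 6 (w): row=0 col=5 char='b'
After 7 (l): row=0 col=6 char='i'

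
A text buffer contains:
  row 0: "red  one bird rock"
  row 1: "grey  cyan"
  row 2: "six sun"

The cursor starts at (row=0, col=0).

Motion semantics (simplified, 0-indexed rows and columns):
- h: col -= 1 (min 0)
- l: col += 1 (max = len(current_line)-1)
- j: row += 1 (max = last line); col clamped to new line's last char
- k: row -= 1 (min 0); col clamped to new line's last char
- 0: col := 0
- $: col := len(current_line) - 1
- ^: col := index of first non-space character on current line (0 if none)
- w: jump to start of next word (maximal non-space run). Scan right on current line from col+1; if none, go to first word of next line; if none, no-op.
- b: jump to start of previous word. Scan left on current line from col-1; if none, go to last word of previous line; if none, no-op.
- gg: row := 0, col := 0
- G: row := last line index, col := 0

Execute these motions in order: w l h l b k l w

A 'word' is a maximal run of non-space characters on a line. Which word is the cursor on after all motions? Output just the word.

After 1 (w): row=0 col=5 char='o'
After 2 (l): row=0 col=6 char='n'
After 3 (h): row=0 col=5 char='o'
After 4 (l): row=0 col=6 char='n'
After 5 (b): row=0 col=5 char='o'
After 6 (k): row=0 col=5 char='o'
After 7 (l): row=0 col=6 char='n'
After 8 (w): row=0 col=9 char='b'

Answer: bird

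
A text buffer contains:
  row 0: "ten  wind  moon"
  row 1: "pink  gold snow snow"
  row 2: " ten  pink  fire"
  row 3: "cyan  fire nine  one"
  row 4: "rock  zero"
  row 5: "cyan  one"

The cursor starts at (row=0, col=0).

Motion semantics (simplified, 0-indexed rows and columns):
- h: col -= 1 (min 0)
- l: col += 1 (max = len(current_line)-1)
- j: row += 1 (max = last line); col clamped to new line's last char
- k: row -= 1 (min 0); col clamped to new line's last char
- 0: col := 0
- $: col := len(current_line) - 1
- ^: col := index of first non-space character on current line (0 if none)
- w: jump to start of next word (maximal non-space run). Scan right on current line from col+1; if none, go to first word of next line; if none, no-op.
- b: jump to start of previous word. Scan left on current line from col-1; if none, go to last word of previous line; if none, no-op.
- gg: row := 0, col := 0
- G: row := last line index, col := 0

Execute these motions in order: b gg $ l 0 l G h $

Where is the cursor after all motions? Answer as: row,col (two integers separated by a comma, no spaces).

After 1 (b): row=0 col=0 char='t'
After 2 (gg): row=0 col=0 char='t'
After 3 ($): row=0 col=14 char='n'
After 4 (l): row=0 col=14 char='n'
After 5 (0): row=0 col=0 char='t'
After 6 (l): row=0 col=1 char='e'
After 7 (G): row=5 col=0 char='c'
After 8 (h): row=5 col=0 char='c'
After 9 ($): row=5 col=8 char='e'

Answer: 5,8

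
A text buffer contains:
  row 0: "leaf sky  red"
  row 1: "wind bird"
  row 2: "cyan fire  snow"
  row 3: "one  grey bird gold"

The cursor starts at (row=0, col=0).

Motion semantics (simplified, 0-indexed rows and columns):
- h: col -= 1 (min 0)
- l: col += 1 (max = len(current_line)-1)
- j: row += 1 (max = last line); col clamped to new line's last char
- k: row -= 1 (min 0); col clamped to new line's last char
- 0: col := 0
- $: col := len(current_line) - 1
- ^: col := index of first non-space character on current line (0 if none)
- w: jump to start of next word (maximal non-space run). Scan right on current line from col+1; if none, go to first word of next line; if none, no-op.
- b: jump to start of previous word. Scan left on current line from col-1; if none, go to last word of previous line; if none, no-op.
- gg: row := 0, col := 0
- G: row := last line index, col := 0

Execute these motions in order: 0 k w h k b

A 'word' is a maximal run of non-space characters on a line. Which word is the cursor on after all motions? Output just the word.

After 1 (0): row=0 col=0 char='l'
After 2 (k): row=0 col=0 char='l'
After 3 (w): row=0 col=5 char='s'
After 4 (h): row=0 col=4 char='_'
After 5 (k): row=0 col=4 char='_'
After 6 (b): row=0 col=0 char='l'

Answer: leaf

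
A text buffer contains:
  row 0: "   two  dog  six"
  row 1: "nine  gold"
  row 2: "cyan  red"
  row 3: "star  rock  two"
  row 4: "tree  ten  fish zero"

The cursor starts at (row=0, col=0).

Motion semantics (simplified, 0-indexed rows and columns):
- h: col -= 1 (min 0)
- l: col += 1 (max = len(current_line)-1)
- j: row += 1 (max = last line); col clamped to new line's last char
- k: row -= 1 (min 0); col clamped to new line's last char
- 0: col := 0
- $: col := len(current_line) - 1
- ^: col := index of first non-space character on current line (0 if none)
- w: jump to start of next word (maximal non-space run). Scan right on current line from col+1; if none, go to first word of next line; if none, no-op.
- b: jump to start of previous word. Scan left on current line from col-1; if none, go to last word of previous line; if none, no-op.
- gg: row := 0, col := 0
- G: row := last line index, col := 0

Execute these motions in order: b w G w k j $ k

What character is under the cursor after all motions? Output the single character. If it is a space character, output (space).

Answer: o

Derivation:
After 1 (b): row=0 col=0 char='_'
After 2 (w): row=0 col=3 char='t'
After 3 (G): row=4 col=0 char='t'
After 4 (w): row=4 col=6 char='t'
After 5 (k): row=3 col=6 char='r'
After 6 (j): row=4 col=6 char='t'
After 7 ($): row=4 col=19 char='o'
After 8 (k): row=3 col=14 char='o'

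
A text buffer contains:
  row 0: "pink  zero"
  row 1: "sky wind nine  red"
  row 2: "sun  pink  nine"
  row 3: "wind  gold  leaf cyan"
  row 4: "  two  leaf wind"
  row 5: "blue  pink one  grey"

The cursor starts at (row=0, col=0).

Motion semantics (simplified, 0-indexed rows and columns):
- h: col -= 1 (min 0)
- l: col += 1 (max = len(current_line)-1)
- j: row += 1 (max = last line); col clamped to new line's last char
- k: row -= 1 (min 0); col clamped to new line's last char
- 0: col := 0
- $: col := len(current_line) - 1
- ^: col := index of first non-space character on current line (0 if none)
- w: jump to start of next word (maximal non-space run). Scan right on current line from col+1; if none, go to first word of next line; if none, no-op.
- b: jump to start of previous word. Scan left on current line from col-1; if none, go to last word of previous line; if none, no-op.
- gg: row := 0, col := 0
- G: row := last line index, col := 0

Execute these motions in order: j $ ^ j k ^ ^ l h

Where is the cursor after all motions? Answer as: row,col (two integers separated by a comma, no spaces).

Answer: 1,0

Derivation:
After 1 (j): row=1 col=0 char='s'
After 2 ($): row=1 col=17 char='d'
After 3 (^): row=1 col=0 char='s'
After 4 (j): row=2 col=0 char='s'
After 5 (k): row=1 col=0 char='s'
After 6 (^): row=1 col=0 char='s'
After 7 (^): row=1 col=0 char='s'
After 8 (l): row=1 col=1 char='k'
After 9 (h): row=1 col=0 char='s'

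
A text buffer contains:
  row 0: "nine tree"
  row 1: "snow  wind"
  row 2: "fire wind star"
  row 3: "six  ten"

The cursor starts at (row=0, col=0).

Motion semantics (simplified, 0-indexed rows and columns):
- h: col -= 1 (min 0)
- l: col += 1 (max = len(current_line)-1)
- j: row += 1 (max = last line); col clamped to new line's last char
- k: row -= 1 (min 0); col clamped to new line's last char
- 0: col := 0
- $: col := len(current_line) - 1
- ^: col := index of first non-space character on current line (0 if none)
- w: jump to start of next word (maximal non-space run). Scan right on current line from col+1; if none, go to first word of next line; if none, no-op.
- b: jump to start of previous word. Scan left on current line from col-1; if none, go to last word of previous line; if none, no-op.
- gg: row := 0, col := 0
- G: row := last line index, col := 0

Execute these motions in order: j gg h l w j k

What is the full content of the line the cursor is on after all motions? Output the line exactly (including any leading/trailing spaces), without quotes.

Answer: nine tree

Derivation:
After 1 (j): row=1 col=0 char='s'
After 2 (gg): row=0 col=0 char='n'
After 3 (h): row=0 col=0 char='n'
After 4 (l): row=0 col=1 char='i'
After 5 (w): row=0 col=5 char='t'
After 6 (j): row=1 col=5 char='_'
After 7 (k): row=0 col=5 char='t'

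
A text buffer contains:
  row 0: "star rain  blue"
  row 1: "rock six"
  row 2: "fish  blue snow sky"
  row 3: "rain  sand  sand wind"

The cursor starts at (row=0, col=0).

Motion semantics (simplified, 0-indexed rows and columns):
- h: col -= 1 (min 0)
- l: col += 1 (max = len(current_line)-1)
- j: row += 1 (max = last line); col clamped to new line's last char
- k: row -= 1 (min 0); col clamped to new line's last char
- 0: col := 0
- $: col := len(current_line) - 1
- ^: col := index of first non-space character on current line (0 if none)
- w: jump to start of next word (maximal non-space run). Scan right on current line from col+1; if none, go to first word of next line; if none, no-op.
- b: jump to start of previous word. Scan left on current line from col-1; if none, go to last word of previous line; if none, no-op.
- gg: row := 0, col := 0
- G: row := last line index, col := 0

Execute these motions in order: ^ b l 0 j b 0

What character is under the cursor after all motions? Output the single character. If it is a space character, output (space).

After 1 (^): row=0 col=0 char='s'
After 2 (b): row=0 col=0 char='s'
After 3 (l): row=0 col=1 char='t'
After 4 (0): row=0 col=0 char='s'
After 5 (j): row=1 col=0 char='r'
After 6 (b): row=0 col=11 char='b'
After 7 (0): row=0 col=0 char='s'

Answer: s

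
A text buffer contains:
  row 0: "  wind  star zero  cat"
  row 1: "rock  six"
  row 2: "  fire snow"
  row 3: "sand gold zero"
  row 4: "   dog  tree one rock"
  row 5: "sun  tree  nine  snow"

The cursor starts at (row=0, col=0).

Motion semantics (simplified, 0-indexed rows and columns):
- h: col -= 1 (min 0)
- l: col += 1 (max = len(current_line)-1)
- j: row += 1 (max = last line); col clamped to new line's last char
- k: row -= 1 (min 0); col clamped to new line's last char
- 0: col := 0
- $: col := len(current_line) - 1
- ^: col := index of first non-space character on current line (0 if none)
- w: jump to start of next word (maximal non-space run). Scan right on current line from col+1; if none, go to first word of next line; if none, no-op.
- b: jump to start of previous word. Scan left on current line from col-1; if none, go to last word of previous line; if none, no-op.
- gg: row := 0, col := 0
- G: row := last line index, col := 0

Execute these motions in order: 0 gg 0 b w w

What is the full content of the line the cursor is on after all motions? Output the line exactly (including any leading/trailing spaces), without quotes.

Answer:   wind  star zero  cat

Derivation:
After 1 (0): row=0 col=0 char='_'
After 2 (gg): row=0 col=0 char='_'
After 3 (0): row=0 col=0 char='_'
After 4 (b): row=0 col=0 char='_'
After 5 (w): row=0 col=2 char='w'
After 6 (w): row=0 col=8 char='s'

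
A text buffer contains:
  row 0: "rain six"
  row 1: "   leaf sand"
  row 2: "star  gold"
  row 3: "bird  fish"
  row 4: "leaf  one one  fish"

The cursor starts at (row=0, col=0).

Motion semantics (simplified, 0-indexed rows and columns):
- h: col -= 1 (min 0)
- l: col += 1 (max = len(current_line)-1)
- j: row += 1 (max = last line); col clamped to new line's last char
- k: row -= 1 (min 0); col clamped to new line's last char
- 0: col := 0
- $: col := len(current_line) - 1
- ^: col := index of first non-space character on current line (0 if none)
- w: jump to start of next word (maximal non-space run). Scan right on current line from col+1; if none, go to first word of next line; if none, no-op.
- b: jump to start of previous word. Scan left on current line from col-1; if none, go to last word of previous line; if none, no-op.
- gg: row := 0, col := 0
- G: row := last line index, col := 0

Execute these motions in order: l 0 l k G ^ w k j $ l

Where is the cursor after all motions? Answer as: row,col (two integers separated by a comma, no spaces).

After 1 (l): row=0 col=1 char='a'
After 2 (0): row=0 col=0 char='r'
After 3 (l): row=0 col=1 char='a'
After 4 (k): row=0 col=1 char='a'
After 5 (G): row=4 col=0 char='l'
After 6 (^): row=4 col=0 char='l'
After 7 (w): row=4 col=6 char='o'
After 8 (k): row=3 col=6 char='f'
After 9 (j): row=4 col=6 char='o'
After 10 ($): row=4 col=18 char='h'
After 11 (l): row=4 col=18 char='h'

Answer: 4,18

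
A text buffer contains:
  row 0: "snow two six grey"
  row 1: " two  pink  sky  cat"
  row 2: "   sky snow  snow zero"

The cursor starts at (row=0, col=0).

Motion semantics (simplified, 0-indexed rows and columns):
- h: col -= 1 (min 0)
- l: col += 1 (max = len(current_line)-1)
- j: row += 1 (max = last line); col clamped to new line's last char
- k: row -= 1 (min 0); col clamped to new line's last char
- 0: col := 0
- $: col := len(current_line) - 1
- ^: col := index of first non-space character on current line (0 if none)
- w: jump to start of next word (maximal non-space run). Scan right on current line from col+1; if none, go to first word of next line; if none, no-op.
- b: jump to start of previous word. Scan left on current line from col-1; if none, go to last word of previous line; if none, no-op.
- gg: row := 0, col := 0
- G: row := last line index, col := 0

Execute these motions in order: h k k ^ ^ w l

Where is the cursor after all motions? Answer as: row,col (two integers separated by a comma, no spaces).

After 1 (h): row=0 col=0 char='s'
After 2 (k): row=0 col=0 char='s'
After 3 (k): row=0 col=0 char='s'
After 4 (^): row=0 col=0 char='s'
After 5 (^): row=0 col=0 char='s'
After 6 (w): row=0 col=5 char='t'
After 7 (l): row=0 col=6 char='w'

Answer: 0,6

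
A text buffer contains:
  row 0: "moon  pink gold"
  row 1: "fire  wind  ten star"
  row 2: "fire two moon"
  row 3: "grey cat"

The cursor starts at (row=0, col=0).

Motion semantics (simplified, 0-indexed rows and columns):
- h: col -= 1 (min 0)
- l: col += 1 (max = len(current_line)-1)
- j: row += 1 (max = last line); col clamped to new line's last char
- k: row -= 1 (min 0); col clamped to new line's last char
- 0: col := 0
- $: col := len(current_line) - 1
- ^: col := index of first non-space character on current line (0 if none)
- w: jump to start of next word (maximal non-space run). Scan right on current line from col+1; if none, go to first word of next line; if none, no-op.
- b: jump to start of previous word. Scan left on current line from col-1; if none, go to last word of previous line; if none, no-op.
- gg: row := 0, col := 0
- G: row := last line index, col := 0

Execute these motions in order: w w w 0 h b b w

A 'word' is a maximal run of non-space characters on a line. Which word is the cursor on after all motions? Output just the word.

After 1 (w): row=0 col=6 char='p'
After 2 (w): row=0 col=11 char='g'
After 3 (w): row=1 col=0 char='f'
After 4 (0): row=1 col=0 char='f'
After 5 (h): row=1 col=0 char='f'
After 6 (b): row=0 col=11 char='g'
After 7 (b): row=0 col=6 char='p'
After 8 (w): row=0 col=11 char='g'

Answer: gold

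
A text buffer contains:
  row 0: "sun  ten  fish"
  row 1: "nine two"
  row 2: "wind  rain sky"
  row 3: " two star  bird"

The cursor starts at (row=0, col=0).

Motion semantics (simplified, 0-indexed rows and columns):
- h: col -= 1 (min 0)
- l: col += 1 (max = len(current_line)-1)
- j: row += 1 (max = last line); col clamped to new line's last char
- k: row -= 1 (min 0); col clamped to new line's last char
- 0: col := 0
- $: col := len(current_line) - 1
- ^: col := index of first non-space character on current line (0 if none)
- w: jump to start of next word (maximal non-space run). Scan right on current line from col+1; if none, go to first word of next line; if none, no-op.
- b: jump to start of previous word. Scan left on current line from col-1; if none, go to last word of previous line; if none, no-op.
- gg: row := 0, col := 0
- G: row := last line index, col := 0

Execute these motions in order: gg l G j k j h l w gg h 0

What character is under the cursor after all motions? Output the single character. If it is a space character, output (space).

After 1 (gg): row=0 col=0 char='s'
After 2 (l): row=0 col=1 char='u'
After 3 (G): row=3 col=0 char='_'
After 4 (j): row=3 col=0 char='_'
After 5 (k): row=2 col=0 char='w'
After 6 (j): row=3 col=0 char='_'
After 7 (h): row=3 col=0 char='_'
After 8 (l): row=3 col=1 char='t'
After 9 (w): row=3 col=5 char='s'
After 10 (gg): row=0 col=0 char='s'
After 11 (h): row=0 col=0 char='s'
After 12 (0): row=0 col=0 char='s'

Answer: s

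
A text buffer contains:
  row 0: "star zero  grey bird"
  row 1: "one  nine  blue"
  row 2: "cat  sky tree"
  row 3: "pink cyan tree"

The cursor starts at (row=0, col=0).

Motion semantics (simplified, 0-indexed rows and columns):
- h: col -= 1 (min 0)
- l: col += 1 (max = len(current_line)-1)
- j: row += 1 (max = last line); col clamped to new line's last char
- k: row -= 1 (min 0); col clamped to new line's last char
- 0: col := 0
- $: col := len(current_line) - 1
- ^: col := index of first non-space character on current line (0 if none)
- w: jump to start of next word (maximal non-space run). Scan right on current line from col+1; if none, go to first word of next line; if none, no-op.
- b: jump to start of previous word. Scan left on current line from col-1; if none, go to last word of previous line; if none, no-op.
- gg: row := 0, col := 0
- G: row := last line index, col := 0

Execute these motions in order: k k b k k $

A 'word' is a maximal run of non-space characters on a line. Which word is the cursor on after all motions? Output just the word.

Answer: bird

Derivation:
After 1 (k): row=0 col=0 char='s'
After 2 (k): row=0 col=0 char='s'
After 3 (b): row=0 col=0 char='s'
After 4 (k): row=0 col=0 char='s'
After 5 (k): row=0 col=0 char='s'
After 6 ($): row=0 col=19 char='d'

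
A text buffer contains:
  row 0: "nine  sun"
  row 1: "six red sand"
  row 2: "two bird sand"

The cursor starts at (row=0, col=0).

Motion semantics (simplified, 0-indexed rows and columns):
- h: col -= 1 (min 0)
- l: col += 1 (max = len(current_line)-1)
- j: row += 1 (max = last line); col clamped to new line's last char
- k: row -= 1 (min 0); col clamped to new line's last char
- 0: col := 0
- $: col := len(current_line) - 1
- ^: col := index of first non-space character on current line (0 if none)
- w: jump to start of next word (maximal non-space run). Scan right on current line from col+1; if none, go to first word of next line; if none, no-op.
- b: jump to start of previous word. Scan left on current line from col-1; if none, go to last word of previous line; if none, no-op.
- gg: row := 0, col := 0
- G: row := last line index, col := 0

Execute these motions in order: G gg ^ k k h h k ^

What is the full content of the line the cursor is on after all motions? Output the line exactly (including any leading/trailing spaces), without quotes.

Answer: nine  sun

Derivation:
After 1 (G): row=2 col=0 char='t'
After 2 (gg): row=0 col=0 char='n'
After 3 (^): row=0 col=0 char='n'
After 4 (k): row=0 col=0 char='n'
After 5 (k): row=0 col=0 char='n'
After 6 (h): row=0 col=0 char='n'
After 7 (h): row=0 col=0 char='n'
After 8 (k): row=0 col=0 char='n'
After 9 (^): row=0 col=0 char='n'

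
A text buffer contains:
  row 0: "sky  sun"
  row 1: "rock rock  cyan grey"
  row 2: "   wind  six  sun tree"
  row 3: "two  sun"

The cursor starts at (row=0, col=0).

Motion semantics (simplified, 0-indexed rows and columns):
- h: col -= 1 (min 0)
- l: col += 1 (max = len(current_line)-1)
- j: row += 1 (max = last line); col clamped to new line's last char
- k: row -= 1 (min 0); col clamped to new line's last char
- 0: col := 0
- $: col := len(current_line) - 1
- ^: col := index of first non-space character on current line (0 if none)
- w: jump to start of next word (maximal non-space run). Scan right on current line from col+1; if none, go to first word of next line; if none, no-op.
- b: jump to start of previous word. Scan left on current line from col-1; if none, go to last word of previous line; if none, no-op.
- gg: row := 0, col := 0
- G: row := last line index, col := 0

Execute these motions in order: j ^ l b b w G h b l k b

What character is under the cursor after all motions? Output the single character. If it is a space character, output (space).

Answer: g

Derivation:
After 1 (j): row=1 col=0 char='r'
After 2 (^): row=1 col=0 char='r'
After 3 (l): row=1 col=1 char='o'
After 4 (b): row=1 col=0 char='r'
After 5 (b): row=0 col=5 char='s'
After 6 (w): row=1 col=0 char='r'
After 7 (G): row=3 col=0 char='t'
After 8 (h): row=3 col=0 char='t'
After 9 (b): row=2 col=18 char='t'
After 10 (l): row=2 col=19 char='r'
After 11 (k): row=1 col=19 char='y'
After 12 (b): row=1 col=16 char='g'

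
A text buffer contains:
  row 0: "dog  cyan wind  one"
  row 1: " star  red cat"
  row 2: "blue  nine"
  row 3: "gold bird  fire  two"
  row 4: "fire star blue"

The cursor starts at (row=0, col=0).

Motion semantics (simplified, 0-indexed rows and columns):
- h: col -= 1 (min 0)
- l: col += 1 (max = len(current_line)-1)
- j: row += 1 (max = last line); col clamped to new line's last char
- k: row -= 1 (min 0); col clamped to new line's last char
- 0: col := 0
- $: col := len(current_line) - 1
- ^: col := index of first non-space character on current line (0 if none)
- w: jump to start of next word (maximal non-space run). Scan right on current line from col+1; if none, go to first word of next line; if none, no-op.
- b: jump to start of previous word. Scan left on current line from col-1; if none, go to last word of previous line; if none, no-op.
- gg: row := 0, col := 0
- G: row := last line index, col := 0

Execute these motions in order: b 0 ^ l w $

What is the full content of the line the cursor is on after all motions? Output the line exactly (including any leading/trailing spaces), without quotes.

Answer: dog  cyan wind  one

Derivation:
After 1 (b): row=0 col=0 char='d'
After 2 (0): row=0 col=0 char='d'
After 3 (^): row=0 col=0 char='d'
After 4 (l): row=0 col=1 char='o'
After 5 (w): row=0 col=5 char='c'
After 6 ($): row=0 col=18 char='e'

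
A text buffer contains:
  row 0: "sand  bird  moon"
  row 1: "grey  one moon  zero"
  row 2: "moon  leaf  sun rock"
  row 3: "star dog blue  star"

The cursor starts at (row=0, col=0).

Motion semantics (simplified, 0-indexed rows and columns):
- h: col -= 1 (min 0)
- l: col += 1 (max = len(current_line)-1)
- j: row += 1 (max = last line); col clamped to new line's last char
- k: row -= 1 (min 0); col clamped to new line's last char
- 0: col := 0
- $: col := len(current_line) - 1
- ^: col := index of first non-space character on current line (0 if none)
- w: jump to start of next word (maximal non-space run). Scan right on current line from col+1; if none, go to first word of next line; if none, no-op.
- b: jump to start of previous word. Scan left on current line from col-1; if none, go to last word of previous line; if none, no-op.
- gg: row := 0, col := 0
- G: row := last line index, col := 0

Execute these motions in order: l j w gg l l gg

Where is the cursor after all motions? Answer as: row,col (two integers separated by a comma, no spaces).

After 1 (l): row=0 col=1 char='a'
After 2 (j): row=1 col=1 char='r'
After 3 (w): row=1 col=6 char='o'
After 4 (gg): row=0 col=0 char='s'
After 5 (l): row=0 col=1 char='a'
After 6 (l): row=0 col=2 char='n'
After 7 (gg): row=0 col=0 char='s'

Answer: 0,0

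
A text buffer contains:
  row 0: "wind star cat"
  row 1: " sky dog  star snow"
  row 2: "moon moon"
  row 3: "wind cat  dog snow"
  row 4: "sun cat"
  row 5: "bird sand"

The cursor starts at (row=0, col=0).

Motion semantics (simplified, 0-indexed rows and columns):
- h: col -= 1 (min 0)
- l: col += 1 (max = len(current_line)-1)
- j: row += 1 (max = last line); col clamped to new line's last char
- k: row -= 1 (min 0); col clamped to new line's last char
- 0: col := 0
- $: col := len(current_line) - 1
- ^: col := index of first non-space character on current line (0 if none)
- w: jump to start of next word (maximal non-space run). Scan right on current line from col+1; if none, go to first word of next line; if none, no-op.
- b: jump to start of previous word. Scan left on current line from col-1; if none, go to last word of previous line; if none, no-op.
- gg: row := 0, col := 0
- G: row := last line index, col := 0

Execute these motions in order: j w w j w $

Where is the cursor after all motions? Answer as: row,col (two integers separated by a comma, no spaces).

After 1 (j): row=1 col=0 char='_'
After 2 (w): row=1 col=1 char='s'
After 3 (w): row=1 col=5 char='d'
After 4 (j): row=2 col=5 char='m'
After 5 (w): row=3 col=0 char='w'
After 6 ($): row=3 col=17 char='w'

Answer: 3,17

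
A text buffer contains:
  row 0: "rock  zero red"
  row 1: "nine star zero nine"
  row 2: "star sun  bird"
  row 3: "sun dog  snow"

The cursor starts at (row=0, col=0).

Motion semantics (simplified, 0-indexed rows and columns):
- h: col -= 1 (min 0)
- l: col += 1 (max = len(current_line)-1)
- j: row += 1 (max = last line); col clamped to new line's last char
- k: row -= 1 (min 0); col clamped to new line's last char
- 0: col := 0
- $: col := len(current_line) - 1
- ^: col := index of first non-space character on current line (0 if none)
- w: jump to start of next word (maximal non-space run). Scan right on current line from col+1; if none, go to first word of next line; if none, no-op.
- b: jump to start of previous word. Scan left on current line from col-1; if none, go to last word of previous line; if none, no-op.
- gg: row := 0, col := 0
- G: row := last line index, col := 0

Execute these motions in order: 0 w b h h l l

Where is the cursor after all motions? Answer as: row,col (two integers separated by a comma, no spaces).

After 1 (0): row=0 col=0 char='r'
After 2 (w): row=0 col=6 char='z'
After 3 (b): row=0 col=0 char='r'
After 4 (h): row=0 col=0 char='r'
After 5 (h): row=0 col=0 char='r'
After 6 (l): row=0 col=1 char='o'
After 7 (l): row=0 col=2 char='c'

Answer: 0,2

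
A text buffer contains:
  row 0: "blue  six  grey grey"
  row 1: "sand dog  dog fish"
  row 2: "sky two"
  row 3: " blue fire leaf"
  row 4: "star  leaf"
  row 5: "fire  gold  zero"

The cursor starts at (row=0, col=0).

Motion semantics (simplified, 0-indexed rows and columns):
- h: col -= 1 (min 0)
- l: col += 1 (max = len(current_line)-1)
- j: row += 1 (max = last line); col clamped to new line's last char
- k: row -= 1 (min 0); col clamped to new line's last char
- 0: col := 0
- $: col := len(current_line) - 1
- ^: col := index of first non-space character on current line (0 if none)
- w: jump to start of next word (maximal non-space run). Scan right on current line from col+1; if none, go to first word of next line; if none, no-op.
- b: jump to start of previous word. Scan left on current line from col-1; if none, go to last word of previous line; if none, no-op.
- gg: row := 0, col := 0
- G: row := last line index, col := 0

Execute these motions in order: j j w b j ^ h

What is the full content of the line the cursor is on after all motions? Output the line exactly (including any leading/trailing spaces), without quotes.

After 1 (j): row=1 col=0 char='s'
After 2 (j): row=2 col=0 char='s'
After 3 (w): row=2 col=4 char='t'
After 4 (b): row=2 col=0 char='s'
After 5 (j): row=3 col=0 char='_'
After 6 (^): row=3 col=1 char='b'
After 7 (h): row=3 col=0 char='_'

Answer:  blue fire leaf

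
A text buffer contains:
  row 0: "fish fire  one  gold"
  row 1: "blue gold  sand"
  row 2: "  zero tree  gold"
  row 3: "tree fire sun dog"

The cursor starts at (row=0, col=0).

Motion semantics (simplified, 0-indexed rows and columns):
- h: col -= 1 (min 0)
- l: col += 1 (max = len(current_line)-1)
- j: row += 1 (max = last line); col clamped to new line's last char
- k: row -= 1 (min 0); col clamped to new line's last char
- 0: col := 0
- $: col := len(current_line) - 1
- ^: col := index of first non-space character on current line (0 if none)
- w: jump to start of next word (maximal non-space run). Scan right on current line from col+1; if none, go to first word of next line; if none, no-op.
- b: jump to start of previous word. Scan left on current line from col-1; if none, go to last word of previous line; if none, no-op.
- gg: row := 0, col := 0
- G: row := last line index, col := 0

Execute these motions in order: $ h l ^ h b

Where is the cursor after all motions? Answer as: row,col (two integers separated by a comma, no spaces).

Answer: 0,0

Derivation:
After 1 ($): row=0 col=19 char='d'
After 2 (h): row=0 col=18 char='l'
After 3 (l): row=0 col=19 char='d'
After 4 (^): row=0 col=0 char='f'
After 5 (h): row=0 col=0 char='f'
After 6 (b): row=0 col=0 char='f'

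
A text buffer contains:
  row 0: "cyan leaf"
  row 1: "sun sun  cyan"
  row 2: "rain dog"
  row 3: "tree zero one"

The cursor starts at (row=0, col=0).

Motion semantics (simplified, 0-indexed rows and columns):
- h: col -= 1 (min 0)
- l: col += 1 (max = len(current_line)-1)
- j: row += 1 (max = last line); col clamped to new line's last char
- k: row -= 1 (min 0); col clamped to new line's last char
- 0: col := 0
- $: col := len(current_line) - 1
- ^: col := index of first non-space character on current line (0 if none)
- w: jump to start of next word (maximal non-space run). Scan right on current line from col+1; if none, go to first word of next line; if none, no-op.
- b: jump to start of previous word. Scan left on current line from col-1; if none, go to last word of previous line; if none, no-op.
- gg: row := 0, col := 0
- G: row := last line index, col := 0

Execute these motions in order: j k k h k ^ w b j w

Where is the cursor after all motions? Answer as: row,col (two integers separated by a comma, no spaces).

Answer: 1,4

Derivation:
After 1 (j): row=1 col=0 char='s'
After 2 (k): row=0 col=0 char='c'
After 3 (k): row=0 col=0 char='c'
After 4 (h): row=0 col=0 char='c'
After 5 (k): row=0 col=0 char='c'
After 6 (^): row=0 col=0 char='c'
After 7 (w): row=0 col=5 char='l'
After 8 (b): row=0 col=0 char='c'
After 9 (j): row=1 col=0 char='s'
After 10 (w): row=1 col=4 char='s'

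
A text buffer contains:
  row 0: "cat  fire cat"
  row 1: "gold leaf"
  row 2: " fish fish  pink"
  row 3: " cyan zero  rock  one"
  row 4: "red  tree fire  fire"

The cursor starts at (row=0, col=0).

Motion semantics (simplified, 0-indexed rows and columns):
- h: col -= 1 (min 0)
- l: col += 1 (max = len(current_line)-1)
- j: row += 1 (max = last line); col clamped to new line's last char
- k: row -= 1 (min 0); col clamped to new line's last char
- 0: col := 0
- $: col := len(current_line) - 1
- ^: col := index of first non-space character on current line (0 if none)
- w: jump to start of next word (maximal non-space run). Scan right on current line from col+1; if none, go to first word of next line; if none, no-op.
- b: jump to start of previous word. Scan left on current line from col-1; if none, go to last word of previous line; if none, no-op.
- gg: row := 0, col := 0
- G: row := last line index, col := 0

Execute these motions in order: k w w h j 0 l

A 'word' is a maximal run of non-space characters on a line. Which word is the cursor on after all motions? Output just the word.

Answer: gold

Derivation:
After 1 (k): row=0 col=0 char='c'
After 2 (w): row=0 col=5 char='f'
After 3 (w): row=0 col=10 char='c'
After 4 (h): row=0 col=9 char='_'
After 5 (j): row=1 col=8 char='f'
After 6 (0): row=1 col=0 char='g'
After 7 (l): row=1 col=1 char='o'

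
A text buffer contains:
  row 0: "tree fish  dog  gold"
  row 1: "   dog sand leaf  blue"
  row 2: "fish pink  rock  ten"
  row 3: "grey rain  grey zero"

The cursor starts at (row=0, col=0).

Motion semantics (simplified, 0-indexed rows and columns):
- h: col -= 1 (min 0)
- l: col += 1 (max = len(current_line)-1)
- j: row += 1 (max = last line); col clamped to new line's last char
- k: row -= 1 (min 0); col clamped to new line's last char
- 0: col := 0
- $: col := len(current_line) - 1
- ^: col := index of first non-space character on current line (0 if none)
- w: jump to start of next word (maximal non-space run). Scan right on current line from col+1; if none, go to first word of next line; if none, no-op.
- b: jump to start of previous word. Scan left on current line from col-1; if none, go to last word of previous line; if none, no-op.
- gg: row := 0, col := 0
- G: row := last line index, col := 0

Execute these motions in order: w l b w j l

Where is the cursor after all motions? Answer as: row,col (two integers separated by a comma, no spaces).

After 1 (w): row=0 col=5 char='f'
After 2 (l): row=0 col=6 char='i'
After 3 (b): row=0 col=5 char='f'
After 4 (w): row=0 col=11 char='d'
After 5 (j): row=1 col=11 char='_'
After 6 (l): row=1 col=12 char='l'

Answer: 1,12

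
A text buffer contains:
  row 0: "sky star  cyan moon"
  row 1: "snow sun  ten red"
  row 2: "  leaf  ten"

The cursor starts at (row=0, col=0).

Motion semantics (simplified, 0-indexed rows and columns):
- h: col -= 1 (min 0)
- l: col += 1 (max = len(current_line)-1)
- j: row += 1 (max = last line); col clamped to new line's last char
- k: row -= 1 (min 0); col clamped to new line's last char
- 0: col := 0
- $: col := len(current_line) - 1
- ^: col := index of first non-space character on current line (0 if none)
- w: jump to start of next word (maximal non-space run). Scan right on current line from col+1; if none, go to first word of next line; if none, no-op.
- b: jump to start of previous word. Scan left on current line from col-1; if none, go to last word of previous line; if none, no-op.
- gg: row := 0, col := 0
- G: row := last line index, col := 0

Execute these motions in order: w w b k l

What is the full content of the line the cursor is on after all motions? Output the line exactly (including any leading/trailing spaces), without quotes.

After 1 (w): row=0 col=4 char='s'
After 2 (w): row=0 col=10 char='c'
After 3 (b): row=0 col=4 char='s'
After 4 (k): row=0 col=4 char='s'
After 5 (l): row=0 col=5 char='t'

Answer: sky star  cyan moon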